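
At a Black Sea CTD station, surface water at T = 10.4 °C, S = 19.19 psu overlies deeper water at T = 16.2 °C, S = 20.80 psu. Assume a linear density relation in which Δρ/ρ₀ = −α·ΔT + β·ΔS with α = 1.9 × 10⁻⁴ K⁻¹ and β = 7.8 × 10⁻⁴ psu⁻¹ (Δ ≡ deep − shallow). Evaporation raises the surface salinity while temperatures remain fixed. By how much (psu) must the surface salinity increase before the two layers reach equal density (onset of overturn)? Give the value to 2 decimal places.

0.20 psu

Neutral buoyancy requires −α(T_deep − T_surf) + β(S_deep − S_surf′) = 0.
S_surf′ = S_deep − (α/β)·ΔT = 20.80 − (1.9 × 10⁻⁴/7.8 × 10⁻⁴)·(+5.8) = 19.3872 psu.
Increase required: 19.3872 − 19.19 = 0.1972 psu.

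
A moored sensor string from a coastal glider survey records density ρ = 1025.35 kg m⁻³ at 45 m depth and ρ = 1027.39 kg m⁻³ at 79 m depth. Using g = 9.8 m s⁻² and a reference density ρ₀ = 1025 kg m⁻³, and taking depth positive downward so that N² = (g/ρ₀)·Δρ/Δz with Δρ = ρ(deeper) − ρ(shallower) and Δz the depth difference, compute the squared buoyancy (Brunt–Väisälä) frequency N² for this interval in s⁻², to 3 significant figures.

5.74 × 10⁻⁴ s⁻²

Δρ = 1027.39 − 1025.35 = 2.04 kg m⁻³ over Δz = 79 − 45 = 34 m.
N² = (9.8/1025) × (2.04/34) = 5.7366 × 10⁻⁴ s⁻² ≈ 5.74 × 10⁻⁴ s⁻².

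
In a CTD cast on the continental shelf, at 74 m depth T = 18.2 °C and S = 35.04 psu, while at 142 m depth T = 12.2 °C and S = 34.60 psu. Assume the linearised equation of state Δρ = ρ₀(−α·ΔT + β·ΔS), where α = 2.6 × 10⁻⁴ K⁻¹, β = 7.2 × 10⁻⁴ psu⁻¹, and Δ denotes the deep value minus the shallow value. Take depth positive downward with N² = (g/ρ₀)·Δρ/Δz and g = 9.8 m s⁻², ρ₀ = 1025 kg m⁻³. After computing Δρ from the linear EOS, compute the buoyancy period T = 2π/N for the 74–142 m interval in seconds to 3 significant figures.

469 s

ΔT = -6.0 K, ΔS = -0.44 psu (deep − shallow).
Δρ/ρ₀ = −αΔT + βΔS = 1.56 × 10⁻³ − 3.168 × 10⁻⁴ = 1.2432 × 10⁻³, so Δρ ≈ 1.274 kg m⁻³.
N² = (g/ρ₀)·Δρ/Δz = g·(Δρ/ρ₀)/Δz = 9.8 × 1.2432 × 10⁻³ / 68 = 1.7917 × 10⁻⁴ s⁻².
N = √(1.7917 × 10⁻⁴) = 0.013385 rad s⁻¹ → T = 2π/N = 469.42 s ≈ 469 s.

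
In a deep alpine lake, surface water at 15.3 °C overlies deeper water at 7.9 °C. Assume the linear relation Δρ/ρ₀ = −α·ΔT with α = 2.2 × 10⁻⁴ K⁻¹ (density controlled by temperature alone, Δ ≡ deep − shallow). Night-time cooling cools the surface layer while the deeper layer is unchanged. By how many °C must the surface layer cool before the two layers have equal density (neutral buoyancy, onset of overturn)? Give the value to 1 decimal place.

With temperature the only control, equal density requires T_surf′ = T_deep.
T_surf′ = 7.9 °C.
Cooling required: 15.3 − 7.9 = 7.4 °C.

7.4 °C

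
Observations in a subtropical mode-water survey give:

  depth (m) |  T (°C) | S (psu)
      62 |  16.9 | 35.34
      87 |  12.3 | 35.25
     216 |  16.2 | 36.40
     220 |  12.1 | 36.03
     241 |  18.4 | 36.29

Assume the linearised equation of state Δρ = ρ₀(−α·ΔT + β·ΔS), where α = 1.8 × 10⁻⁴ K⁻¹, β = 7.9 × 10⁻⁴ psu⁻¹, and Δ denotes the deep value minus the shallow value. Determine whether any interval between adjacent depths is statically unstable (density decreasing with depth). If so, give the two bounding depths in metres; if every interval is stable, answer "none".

220–241 m

Evaluate Δρ/ρ₀ = −αΔT + βΔS across each adjacent pair:
  62–87 m: −αΔT+βΔS = −(1.8 × 10⁻⁴)(-4.6)+(7.9 × 10⁻⁴)(-0.09) = 7.6 × 10⁻⁴ → stable
  87–216 m: −αΔT+βΔS = −(1.8 × 10⁻⁴)(+3.9)+(7.9 × 10⁻⁴)(+1.15) = 2.1 × 10⁻⁴ → stable
  216–220 m: −αΔT+βΔS = −(1.8 × 10⁻⁴)(-4.1)+(7.9 × 10⁻⁴)(-0.37) = 4.5 × 10⁻⁴ → stable
  220–241 m: −αΔT+βΔS = −(1.8 × 10⁻⁴)(+6.3)+(7.9 × 10⁻⁴)(+0.26) = -9.3 × 10⁻⁴ → UNSTABLE
The 220–241 m interval has Δρ < 0: lighter water underlies denser water.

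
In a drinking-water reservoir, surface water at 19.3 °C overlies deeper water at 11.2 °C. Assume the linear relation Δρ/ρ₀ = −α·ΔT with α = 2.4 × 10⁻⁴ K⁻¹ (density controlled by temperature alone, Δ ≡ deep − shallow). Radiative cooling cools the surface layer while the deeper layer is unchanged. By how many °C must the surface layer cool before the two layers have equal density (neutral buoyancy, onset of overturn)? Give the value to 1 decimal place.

8.1 °C

With temperature the only control, equal density requires T_surf′ = T_deep.
T_surf′ = 11.2 °C.
Cooling required: 19.3 − 11.2 = 8.1 °C.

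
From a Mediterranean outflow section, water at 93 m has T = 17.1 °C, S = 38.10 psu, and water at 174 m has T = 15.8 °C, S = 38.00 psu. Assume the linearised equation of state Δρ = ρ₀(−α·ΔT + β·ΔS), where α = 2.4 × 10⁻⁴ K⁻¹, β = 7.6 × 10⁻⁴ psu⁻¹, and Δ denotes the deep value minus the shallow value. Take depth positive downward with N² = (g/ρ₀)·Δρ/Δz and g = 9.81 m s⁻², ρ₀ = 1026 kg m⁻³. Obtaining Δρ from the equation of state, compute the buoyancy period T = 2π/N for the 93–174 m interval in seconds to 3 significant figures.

ΔT = -1.3 K, ΔS = -0.10 psu (deep − shallow).
Δρ/ρ₀ = −αΔT + βΔS = 3.12 × 10⁻⁴ − 7.60 × 10⁻⁵ = 2.36 × 10⁻⁴, so Δρ ≈ 0.2421 kg m⁻³.
N² = (g/ρ₀)·Δρ/Δz = g·(Δρ/ρ₀)/Δz = 9.81 × 2.36 × 10⁻⁴ / 81 = 2.8582 × 10⁻⁵ s⁻².
N = √(2.8582 × 10⁻⁵) = 5.3462 × 10⁻³ rad s⁻¹ → T = 2π/N = 1.1753 × 10³ s ≈ 1.18 × 10³ s.

1.18 × 10³ s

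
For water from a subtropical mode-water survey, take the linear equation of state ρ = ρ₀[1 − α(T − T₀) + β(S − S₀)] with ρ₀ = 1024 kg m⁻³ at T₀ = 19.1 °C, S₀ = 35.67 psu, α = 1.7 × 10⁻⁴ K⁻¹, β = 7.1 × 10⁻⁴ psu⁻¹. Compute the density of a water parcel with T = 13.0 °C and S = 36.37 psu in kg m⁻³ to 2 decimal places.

T − T₀ = -6.1 K, S − S₀ = +0.70 psu.
Bracket = 1 − α·(-6.1) + β·(+0.70) = 1 + (1.534 × 10⁻³) = 1.0015340.
ρ = 1024 × 1.0015340 = 1025.57 kg m⁻³.

1025.57 kg m⁻³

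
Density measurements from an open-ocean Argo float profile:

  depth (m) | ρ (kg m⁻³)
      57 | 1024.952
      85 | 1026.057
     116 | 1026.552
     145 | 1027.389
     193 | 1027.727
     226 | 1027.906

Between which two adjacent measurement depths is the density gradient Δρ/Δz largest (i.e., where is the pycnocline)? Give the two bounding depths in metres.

Compute the density gradient over each adjacent pair:
  57–85 m: Δρ/Δz = 1.105/28 = 0.039 kg m⁻⁴
  85–116 m: Δρ/Δz = 0.495/31 = 0.016 kg m⁻⁴
  116–145 m: Δρ/Δz = 0.837/29 = 0.029 kg m⁻⁴
  145–193 m: Δρ/Δz = 0.338/48 = 7.0 × 10⁻³ kg m⁻⁴
  193–226 m: Δρ/Δz = 0.179/33 = 5.4 × 10⁻³ kg m⁻⁴
The largest gradient is in the 57–85 m interval — the pycnocline.

57–85 m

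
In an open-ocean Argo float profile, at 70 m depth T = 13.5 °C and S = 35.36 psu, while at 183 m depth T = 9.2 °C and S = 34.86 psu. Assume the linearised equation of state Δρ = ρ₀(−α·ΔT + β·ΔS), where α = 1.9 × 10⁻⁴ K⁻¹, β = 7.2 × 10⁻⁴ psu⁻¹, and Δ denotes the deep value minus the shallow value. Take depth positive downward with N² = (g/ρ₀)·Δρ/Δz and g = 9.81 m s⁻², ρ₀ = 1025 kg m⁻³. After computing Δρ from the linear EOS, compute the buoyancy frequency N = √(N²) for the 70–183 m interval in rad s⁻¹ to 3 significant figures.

6.30 × 10⁻³ rad s⁻¹

ΔT = -4.3 K, ΔS = -0.50 psu (deep − shallow).
Δρ/ρ₀ = −αΔT + βΔS = 8.17 × 10⁻⁴ − 3.60 × 10⁻⁴ = 4.57 × 10⁻⁴, so Δρ ≈ 0.4684 kg m⁻³.
N² = (g/ρ₀)·Δρ/Δz = g·(Δρ/ρ₀)/Δz = 9.81 × 4.57 × 10⁻⁴ / 113 = 3.9674 × 10⁻⁵ s⁻².
N = √(3.9674 × 10⁻⁵) = 6.2987 × 10⁻³ rad s⁻¹ ≈ 6.30 × 10⁻³ rad s⁻¹.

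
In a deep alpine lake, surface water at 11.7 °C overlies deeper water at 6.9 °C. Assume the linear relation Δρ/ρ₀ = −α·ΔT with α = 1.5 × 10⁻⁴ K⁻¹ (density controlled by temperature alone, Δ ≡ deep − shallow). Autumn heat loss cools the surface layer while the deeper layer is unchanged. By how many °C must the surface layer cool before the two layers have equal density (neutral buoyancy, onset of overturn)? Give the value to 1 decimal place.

4.8 °C

With temperature the only control, equal density requires T_surf′ = T_deep.
T_surf′ = 6.9 °C.
Cooling required: 11.7 − 6.9 = 4.8 °C.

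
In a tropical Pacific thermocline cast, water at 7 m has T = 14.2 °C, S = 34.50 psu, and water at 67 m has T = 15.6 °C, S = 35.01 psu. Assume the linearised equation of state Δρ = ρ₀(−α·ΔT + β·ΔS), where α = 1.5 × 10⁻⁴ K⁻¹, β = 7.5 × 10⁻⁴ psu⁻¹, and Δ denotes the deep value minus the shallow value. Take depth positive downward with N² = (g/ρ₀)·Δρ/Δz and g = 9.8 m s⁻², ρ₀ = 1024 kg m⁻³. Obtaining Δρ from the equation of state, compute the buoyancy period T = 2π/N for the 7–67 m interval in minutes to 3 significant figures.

ΔT = +1.4 K, ΔS = +0.51 psu (deep − shallow).
Δρ/ρ₀ = −αΔT + βΔS = -2.10 × 10⁻⁴ + 3.825 × 10⁻⁴ = 1.725 × 10⁻⁴, so Δρ ≈ 0.1766 kg m⁻³.
N² = (g/ρ₀)·Δρ/Δz = g·(Δρ/ρ₀)/Δz = 9.8 × 1.725 × 10⁻⁴ / 60 = 2.8175 × 10⁻⁵ s⁻².
N = √(2.8175 × 10⁻⁵) = 5.3080 × 10⁻³ rad s⁻¹ → T = 2π/N = 1.1837 × 10³ s = 19.728 min ≈ 19.7 min.

19.7 min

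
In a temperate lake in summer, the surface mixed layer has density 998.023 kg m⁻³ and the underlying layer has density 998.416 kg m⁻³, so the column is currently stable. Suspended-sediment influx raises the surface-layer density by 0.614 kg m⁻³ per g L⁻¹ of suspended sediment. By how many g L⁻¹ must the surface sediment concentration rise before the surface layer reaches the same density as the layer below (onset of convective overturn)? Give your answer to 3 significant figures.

Density deficit of the surface layer: 998.416 − 998.023 = 0.393 kg m⁻³.
Required change = 0.393 / 0.614 = 0.640 g L⁻¹.

0.640 g L⁻¹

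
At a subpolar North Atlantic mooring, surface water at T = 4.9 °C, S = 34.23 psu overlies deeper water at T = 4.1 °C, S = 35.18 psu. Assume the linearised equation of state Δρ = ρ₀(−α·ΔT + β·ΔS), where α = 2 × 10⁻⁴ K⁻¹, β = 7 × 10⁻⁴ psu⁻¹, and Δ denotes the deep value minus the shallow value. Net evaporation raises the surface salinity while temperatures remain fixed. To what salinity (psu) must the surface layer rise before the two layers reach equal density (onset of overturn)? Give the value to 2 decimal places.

35.41 psu

Neutral buoyancy requires −α(T_deep − T_surf) + β(S_deep − S_surf′) = 0.
S_surf′ = S_deep − (α/β)·ΔT = 35.18 − (2 × 10⁻⁴/7 × 10⁻⁴)·(-0.8) = 35.4086 psu.
Increase required: 35.4086 − 34.23 = 1.1786 psu.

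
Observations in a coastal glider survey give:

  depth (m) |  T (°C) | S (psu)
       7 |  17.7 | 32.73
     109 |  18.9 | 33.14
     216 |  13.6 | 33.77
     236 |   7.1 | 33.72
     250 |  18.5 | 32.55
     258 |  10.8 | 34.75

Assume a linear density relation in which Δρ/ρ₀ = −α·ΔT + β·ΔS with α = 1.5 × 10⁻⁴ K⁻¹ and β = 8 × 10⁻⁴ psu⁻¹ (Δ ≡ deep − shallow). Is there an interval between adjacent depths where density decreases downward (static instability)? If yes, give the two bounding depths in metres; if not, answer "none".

Evaluate Δρ/ρ₀ = −αΔT + βΔS across each adjacent pair:
  7–109 m: −αΔT+βΔS = −(1.5 × 10⁻⁴)(+1.2)+(8 × 10⁻⁴)(+0.41) = 1.5 × 10⁻⁴ → stable
  109–216 m: −αΔT+βΔS = −(1.5 × 10⁻⁴)(-5.3)+(8 × 10⁻⁴)(+0.63) = 1.3 × 10⁻³ → stable
  216–236 m: −αΔT+βΔS = −(1.5 × 10⁻⁴)(-6.5)+(8 × 10⁻⁴)(-0.05) = 9.3 × 10⁻⁴ → stable
  236–250 m: −αΔT+βΔS = −(1.5 × 10⁻⁴)(+11.4)+(8 × 10⁻⁴)(-1.17) = -2.6 × 10⁻³ → UNSTABLE
  250–258 m: −αΔT+βΔS = −(1.5 × 10⁻⁴)(-7.7)+(8 × 10⁻⁴)(+2.20) = 2.9 × 10⁻³ → stable
The 236–250 m interval has Δρ < 0: lighter water underlies denser water.

236–250 m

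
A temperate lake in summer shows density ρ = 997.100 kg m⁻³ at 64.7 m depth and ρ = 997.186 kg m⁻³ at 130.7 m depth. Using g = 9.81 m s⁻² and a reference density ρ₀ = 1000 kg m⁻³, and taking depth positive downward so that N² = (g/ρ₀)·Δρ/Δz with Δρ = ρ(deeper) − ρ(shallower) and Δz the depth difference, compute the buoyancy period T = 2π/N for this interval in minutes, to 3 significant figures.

Δρ = 997.186 − 997.100 = 0.086 kg m⁻³ over Δz = 130.7 − 64.7 = 66 m.
N² = (9.81/1000) × (0.086/66) = 1.2783 × 10⁻⁵ s⁻².
N = √(1.2783 × 10⁻⁵) = 3.5753 × 10⁻³ rad s⁻¹, so T = 2π/N = 1.7574 × 10³ s = 29.290 min ≈ 29.3 min.

29.3 min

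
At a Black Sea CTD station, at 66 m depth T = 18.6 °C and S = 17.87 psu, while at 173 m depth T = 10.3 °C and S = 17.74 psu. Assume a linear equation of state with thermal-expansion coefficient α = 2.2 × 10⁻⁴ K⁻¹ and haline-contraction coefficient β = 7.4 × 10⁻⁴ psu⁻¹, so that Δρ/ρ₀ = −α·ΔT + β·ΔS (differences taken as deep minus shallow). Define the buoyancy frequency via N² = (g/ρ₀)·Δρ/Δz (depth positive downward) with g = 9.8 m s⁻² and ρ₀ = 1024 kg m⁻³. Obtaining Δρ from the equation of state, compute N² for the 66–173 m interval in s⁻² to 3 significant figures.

1.58 × 10⁻⁴ s⁻²

ΔT = -8.3 K, ΔS = -0.13 psu (deep − shallow).
Δρ/ρ₀ = −αΔT + βΔS = 1.826 × 10⁻³ − 9.62 × 10⁻⁵ = 1.7298 × 10⁻³, so Δρ ≈ 1.771 kg m⁻³.
N² = (g/ρ₀)·Δρ/Δz = g·(Δρ/ρ₀)/Δz = 9.8 × 1.7298 × 10⁻³ / 107 = 1.5843 × 10⁻⁴ s⁻² ≈ 1.58 × 10⁻⁴ s⁻².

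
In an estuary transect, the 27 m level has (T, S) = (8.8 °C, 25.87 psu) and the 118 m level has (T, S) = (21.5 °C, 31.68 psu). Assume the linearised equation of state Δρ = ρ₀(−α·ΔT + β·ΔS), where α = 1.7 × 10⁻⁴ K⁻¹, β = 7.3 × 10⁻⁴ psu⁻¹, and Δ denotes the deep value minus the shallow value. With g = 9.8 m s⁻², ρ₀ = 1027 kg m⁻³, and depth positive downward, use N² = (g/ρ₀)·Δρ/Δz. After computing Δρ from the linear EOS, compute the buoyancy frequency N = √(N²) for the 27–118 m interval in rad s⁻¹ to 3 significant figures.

0.0150 rad s⁻¹

ΔT = +12.7 K, ΔS = +5.81 psu (deep − shallow).
Δρ/ρ₀ = −αΔT + βΔS = -2.159 × 10⁻³ + 4.2413 × 10⁻³ = 2.0823 × 10⁻³, so Δρ ≈ 2.139 kg m⁻³.
N² = (g/ρ₀)·Δρ/Δz = g·(Δρ/ρ₀)/Δz = 9.8 × 2.0823 × 10⁻³ / 91 = 2.2425 × 10⁻⁴ s⁻².
N = √(2.2425 × 10⁻⁴) = 0.014975 rad s⁻¹ ≈ 0.0150 rad s⁻¹.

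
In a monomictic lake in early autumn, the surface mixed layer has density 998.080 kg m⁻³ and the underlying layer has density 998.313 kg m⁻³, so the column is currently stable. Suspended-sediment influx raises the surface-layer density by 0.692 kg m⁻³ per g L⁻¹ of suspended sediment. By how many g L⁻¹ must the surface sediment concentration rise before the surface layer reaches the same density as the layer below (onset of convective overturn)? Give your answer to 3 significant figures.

Density deficit of the surface layer: 998.313 − 998.080 = 0.233 kg m⁻³.
Required change = 0.233 / 0.692 = 0.337 g L⁻¹.

0.337 g L⁻¹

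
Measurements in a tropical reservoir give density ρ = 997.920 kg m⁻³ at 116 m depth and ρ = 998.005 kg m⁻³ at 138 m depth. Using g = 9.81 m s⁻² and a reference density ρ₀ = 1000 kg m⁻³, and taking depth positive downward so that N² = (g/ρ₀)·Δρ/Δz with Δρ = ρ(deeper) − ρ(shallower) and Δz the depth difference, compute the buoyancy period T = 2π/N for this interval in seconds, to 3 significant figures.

1.02 × 10³ s

Δρ = 998.005 − 997.920 = 0.085 kg m⁻³ over Δz = 138 − 116 = 22 m.
N² = (9.81/1000) × (0.085/22) = 3.7902 × 10⁻⁵ s⁻².
N = √(3.7902 × 10⁻⁵) = 6.1565 × 10⁻³ rad s⁻¹, so T = 2π/N = 1.0206 × 10³ s ≈ 1.02 × 10³ s.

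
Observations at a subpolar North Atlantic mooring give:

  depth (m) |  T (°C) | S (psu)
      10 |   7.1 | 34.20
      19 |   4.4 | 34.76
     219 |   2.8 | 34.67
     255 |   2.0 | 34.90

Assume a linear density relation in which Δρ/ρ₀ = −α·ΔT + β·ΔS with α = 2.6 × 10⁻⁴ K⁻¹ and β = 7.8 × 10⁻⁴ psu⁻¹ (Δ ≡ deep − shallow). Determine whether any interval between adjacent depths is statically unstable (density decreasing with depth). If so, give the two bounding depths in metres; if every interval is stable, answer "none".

none

Evaluate Δρ/ρ₀ = −αΔT + βΔS across each adjacent pair:
  10–19 m: −αΔT+βΔS = −(2.6 × 10⁻⁴)(-2.7)+(7.8 × 10⁻⁴)(+0.56) = 1.1 × 10⁻³ → stable
  19–219 m: −αΔT+βΔS = −(2.6 × 10⁻⁴)(-1.6)+(7.8 × 10⁻⁴)(-0.09) = 3.5 × 10⁻⁴ → stable
  219–255 m: −αΔT+βΔS = −(2.6 × 10⁻⁴)(-0.8)+(7.8 × 10⁻⁴)(+0.23) = 3.9 × 10⁻⁴ → stable
Every interval has Δρ > 0: the column is stably stratified throughout.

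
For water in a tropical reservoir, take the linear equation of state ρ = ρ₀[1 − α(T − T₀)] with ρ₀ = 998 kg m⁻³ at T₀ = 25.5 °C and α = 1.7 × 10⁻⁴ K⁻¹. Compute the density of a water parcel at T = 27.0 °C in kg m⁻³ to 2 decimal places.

T − T₀ = +1.5 K.
Bracket = 1 − α·(+1.5) = 1 + (-2.55 × 10⁻⁴) = 0.9997450.
ρ = 998 × 0.9997450 = 997.75 kg m⁻³.

997.75 kg m⁻³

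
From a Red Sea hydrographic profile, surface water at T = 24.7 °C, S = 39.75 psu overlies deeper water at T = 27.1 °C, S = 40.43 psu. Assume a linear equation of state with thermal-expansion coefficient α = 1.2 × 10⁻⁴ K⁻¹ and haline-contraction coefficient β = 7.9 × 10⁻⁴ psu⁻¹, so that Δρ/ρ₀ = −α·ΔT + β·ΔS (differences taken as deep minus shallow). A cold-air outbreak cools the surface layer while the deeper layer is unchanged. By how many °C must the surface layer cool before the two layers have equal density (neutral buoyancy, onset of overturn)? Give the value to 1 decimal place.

Neutral buoyancy requires Δρ = 0, i.e. −α(T_deep − T_surf′) + β(S_deep − S_surf) = 0.
T_surf′ = T_deep − (β/α)·ΔS = 27.1 − (7.9 × 10⁻⁴/1.2 × 10⁻⁴)·(+0.68) = 22.623 °C.
Cooling required: 24.7 − (22.623) = 2.077 °C.

2.1 °C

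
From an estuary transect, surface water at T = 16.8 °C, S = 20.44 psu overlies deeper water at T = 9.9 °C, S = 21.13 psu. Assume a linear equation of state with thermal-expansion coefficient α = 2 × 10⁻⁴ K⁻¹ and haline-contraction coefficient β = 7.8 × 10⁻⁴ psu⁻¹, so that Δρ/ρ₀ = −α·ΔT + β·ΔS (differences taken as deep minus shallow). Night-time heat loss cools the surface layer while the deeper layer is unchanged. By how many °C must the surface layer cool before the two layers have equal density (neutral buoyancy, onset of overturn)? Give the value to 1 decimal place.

Neutral buoyancy requires Δρ = 0, i.e. −α(T_deep − T_surf′) + β(S_deep − S_surf) = 0.
T_surf′ = T_deep − (β/α)·ΔS = 9.9 − (7.8 × 10⁻⁴/2 × 10⁻⁴)·(+0.69) = 7.209 °C.
Cooling required: 16.8 − (7.209) = 9.591 °C.

9.6 °C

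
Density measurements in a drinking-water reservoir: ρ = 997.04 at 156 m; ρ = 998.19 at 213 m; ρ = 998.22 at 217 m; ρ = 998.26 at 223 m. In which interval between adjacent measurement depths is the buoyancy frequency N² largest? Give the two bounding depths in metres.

156–213 m

Compute the density gradient over each adjacent pair:
  156–213 m: Δρ/Δz = 1.15/57 = 0.020 kg m⁻⁴
  213–217 m: Δρ/Δz = 0.03/4 = 7.5 × 10⁻³ kg m⁻⁴
  217–223 m: Δρ/Δz = 0.04/6 = 6.7 × 10⁻³ kg m⁻⁴
The largest gradient is in the 156–213 m interval — the pycnocline.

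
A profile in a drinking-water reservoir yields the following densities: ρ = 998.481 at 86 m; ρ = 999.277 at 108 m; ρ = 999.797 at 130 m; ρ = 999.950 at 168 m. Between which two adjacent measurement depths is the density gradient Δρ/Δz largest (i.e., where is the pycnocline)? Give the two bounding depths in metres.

86–108 m

Compute the density gradient over each adjacent pair:
  86–108 m: Δρ/Δz = 0.796/22 = 0.036 kg m⁻⁴
  108–130 m: Δρ/Δz = 0.520/22 = 0.024 kg m⁻⁴
  130–168 m: Δρ/Δz = 0.153/38 = 4.0 × 10⁻³ kg m⁻⁴
The largest gradient is in the 86–108 m interval — the pycnocline.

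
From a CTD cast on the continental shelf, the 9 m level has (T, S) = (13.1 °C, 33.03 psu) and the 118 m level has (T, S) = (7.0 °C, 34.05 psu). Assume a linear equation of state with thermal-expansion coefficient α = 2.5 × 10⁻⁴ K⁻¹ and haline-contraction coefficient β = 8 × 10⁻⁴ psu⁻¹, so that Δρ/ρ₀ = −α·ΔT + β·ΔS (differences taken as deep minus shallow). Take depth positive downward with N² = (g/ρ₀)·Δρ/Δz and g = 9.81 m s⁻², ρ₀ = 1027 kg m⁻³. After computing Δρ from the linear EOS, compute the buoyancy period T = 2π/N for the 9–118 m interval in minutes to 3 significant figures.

7.21 min

ΔT = -6.1 K, ΔS = +1.02 psu (deep − shallow).
Δρ/ρ₀ = −αΔT + βΔS = 1.525 × 10⁻³ + 8.16 × 10⁻⁴ = 2.341 × 10⁻³, so Δρ ≈ 2.404 kg m⁻³.
N² = (g/ρ₀)·Δρ/Δz = g·(Δρ/ρ₀)/Δz = 9.81 × 2.341 × 10⁻³ / 109 = 2.1069 × 10⁻⁴ s⁻².
N = √(2.1069 × 10⁻⁴) = 0.014515 rad s⁻¹ → T = 2π/N = 432.88 s = 7.2147 min ≈ 7.21 min.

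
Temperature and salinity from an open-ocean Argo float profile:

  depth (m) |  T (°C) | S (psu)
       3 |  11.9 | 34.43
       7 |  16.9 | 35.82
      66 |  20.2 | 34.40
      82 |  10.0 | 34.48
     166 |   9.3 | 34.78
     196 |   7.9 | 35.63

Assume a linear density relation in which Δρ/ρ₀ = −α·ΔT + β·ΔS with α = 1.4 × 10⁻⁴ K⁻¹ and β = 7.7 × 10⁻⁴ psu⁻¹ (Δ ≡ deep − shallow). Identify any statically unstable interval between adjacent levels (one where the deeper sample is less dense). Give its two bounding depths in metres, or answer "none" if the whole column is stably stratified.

Evaluate Δρ/ρ₀ = −αΔT + βΔS across each adjacent pair:
  3–7 m: −αΔT+βΔS = −(1.4 × 10⁻⁴)(+5.0)+(7.7 × 10⁻⁴)(+1.39) = 3.7 × 10⁻⁴ → stable
  7–66 m: −αΔT+βΔS = −(1.4 × 10⁻⁴)(+3.3)+(7.7 × 10⁻⁴)(-1.42) = -1.6 × 10⁻³ → UNSTABLE
  66–82 m: −αΔT+βΔS = −(1.4 × 10⁻⁴)(-10.2)+(7.7 × 10⁻⁴)(+0.08) = 1.5 × 10⁻³ → stable
  82–166 m: −αΔT+βΔS = −(1.4 × 10⁻⁴)(-0.7)+(7.7 × 10⁻⁴)(+0.30) = 3.3 × 10⁻⁴ → stable
  166–196 m: −αΔT+βΔS = −(1.4 × 10⁻⁴)(-1.4)+(7.7 × 10⁻⁴)(+0.85) = 8.5 × 10⁻⁴ → stable
The 7–66 m interval has Δρ < 0: lighter water underlies denser water.

7–66 m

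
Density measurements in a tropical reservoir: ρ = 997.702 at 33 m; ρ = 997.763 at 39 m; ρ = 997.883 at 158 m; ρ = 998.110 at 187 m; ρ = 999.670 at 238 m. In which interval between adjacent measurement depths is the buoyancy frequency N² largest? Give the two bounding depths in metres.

Compute the density gradient over each adjacent pair:
  33–39 m: Δρ/Δz = 0.061/6 = 0.010 kg m⁻⁴
  39–158 m: Δρ/Δz = 0.120/119 = 1.0 × 10⁻³ kg m⁻⁴
  158–187 m: Δρ/Δz = 0.227/29 = 7.8 × 10⁻³ kg m⁻⁴
  187–238 m: Δρ/Δz = 1.560/51 = 0.031 kg m⁻⁴
The largest gradient is in the 187–238 m interval — the pycnocline.

187–238 m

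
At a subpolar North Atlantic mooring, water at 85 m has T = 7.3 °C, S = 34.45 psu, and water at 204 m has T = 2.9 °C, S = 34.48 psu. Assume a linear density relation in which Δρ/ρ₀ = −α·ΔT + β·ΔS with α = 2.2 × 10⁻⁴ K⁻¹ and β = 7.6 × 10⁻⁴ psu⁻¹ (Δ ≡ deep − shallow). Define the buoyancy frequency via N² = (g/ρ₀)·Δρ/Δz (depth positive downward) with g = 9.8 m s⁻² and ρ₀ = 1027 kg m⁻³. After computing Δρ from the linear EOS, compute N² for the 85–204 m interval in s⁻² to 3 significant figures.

ΔT = -4.4 K, ΔS = +0.03 psu (deep − shallow).
Δρ/ρ₀ = −αΔT + βΔS = 9.68 × 10⁻⁴ + 2.28 × 10⁻⁵ = 9.908 × 10⁻⁴, so Δρ ≈ 1.018 kg m⁻³.
N² = (g/ρ₀)·Δρ/Δz = g·(Δρ/ρ₀)/Δz = 9.8 × 9.908 × 10⁻⁴ / 119 = 8.1595 × 10⁻⁵ s⁻² ≈ 8.16 × 10⁻⁵ s⁻².

8.16 × 10⁻⁵ s⁻²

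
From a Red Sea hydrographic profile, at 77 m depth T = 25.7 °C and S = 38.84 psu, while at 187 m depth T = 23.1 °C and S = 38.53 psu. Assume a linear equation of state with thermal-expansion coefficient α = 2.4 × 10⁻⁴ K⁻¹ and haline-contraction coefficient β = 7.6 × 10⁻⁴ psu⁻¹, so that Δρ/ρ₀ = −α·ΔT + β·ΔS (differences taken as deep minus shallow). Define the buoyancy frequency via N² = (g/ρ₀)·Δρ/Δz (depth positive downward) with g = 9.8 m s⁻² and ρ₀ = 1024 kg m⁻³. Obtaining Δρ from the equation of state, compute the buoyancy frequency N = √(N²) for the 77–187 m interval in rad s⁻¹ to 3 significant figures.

5.88 × 10⁻³ rad s⁻¹

ΔT = -2.6 K, ΔS = -0.31 psu (deep − shallow).
Δρ/ρ₀ = −αΔT + βΔS = 6.24 × 10⁻⁴ − 2.356 × 10⁻⁴ = 3.884 × 10⁻⁴, so Δρ ≈ 0.3977 kg m⁻³.
N² = (g/ρ₀)·Δρ/Δz = g·(Δρ/ρ₀)/Δz = 9.8 × 3.884 × 10⁻⁴ / 110 = 3.4603 × 10⁻⁵ s⁻².
N = √(3.4603 × 10⁻⁵) = 5.8824 × 10⁻³ rad s⁻¹ ≈ 5.88 × 10⁻³ rad s⁻¹.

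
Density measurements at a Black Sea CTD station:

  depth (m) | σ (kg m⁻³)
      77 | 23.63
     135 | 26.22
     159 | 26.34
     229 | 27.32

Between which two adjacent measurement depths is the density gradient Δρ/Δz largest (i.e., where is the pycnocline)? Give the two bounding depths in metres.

Compute the density gradient over each adjacent pair:
  77–135 m: Δρ/Δz = 2.59/58 = 0.045 kg m⁻⁴
  135–159 m: Δρ/Δz = 0.12/24 = 5.0 × 10⁻³ kg m⁻⁴
  159–229 m: Δρ/Δz = 0.98/70 = 0.014 kg m⁻⁴
The largest gradient is in the 77–135 m interval — the pycnocline.

77–135 m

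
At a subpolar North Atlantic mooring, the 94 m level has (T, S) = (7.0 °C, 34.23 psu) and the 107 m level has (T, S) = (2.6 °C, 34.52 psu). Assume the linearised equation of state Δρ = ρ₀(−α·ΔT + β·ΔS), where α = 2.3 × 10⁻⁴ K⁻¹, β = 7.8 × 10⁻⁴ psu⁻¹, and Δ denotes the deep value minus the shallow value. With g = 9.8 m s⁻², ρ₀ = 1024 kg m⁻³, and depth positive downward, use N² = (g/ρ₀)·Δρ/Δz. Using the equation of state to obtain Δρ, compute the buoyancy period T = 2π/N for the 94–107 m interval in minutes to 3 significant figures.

3.43 min

ΔT = -4.4 K, ΔS = +0.29 psu (deep − shallow).
Δρ/ρ₀ = −αΔT + βΔS = 1.012 × 10⁻³ + 2.262 × 10⁻⁴ = 1.2382 × 10⁻³, so Δρ ≈ 1.268 kg m⁻³.
N² = (g/ρ₀)·Δρ/Δz = g·(Δρ/ρ₀)/Δz = 9.8 × 1.2382 × 10⁻³ / 13 = 9.3341 × 10⁻⁴ s⁻².
N = √(9.3341 × 10⁻⁴) = 0.030552 rad s⁻¹ → T = 2π/N = 205.66 s = 3.4277 min ≈ 3.43 min.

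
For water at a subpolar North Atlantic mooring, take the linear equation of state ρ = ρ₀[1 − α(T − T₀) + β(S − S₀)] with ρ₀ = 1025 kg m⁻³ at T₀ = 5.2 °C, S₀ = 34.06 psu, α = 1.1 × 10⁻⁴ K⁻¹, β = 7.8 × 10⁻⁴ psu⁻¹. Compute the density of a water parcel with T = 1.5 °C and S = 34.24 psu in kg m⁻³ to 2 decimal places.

1025.56 kg m⁻³

T − T₀ = -3.7 K, S − S₀ = +0.18 psu.
Bracket = 1 − α·(-3.7) + β·(+0.18) = 1 + (5.474 × 10⁻⁴) = 1.0005474.
ρ = 1025 × 1.0005474 = 1025.56 kg m⁻³.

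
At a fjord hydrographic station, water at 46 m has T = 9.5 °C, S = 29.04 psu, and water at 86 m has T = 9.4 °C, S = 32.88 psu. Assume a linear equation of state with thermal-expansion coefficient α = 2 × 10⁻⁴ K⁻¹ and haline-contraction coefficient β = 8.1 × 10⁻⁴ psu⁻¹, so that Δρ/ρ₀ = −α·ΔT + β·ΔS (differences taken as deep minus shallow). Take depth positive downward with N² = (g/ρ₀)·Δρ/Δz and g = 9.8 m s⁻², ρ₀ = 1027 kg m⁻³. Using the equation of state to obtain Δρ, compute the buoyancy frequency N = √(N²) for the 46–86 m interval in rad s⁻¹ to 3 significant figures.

0.0277 rad s⁻¹

ΔT = -0.1 K, ΔS = +3.84 psu (deep − shallow).
Δρ/ρ₀ = −αΔT + βΔS = 2.00 × 10⁻⁵ + 3.1104 × 10⁻³ = 3.1304 × 10⁻³, so Δρ ≈ 3.215 kg m⁻³.
N² = (g/ρ₀)·Δρ/Δz = g·(Δρ/ρ₀)/Δz = 9.8 × 3.1304 × 10⁻³ / 40 = 7.6695 × 10⁻⁴ s⁻².
N = √(7.6695 × 10⁻⁴) = 0.027694 rad s⁻¹ ≈ 0.0277 rad s⁻¹.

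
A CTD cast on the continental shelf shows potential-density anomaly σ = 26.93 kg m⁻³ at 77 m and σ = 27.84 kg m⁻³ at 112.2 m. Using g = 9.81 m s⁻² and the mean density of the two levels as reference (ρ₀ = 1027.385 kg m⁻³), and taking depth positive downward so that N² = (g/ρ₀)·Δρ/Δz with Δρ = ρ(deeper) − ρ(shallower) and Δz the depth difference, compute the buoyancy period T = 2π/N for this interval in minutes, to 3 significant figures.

Δρ = 1027.84 − 1026.93 = 0.91 kg m⁻³ over Δz = 112.2 − 77 = 35.2 m.
N² = (9.81/1027.385) × (0.91/35.2) = 2.4685 × 10⁻⁴ s⁻².
N = √(2.4685 × 10⁻⁴) = 0.015711 rad s⁻¹, so T = 2π/N = 399.92 s = 6.6653 min ≈ 6.67 min.

6.67 min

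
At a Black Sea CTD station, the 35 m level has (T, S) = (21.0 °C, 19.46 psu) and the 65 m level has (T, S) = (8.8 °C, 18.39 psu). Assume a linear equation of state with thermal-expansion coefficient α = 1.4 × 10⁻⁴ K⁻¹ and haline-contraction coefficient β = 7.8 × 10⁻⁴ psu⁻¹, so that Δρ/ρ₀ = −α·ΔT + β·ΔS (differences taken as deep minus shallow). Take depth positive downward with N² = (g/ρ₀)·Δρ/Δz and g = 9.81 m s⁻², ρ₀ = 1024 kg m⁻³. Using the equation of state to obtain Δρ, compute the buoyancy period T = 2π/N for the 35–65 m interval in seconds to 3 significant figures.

ΔT = -12.2 K, ΔS = -1.07 psu (deep − shallow).
Δρ/ρ₀ = −αΔT + βΔS = 1.708 × 10⁻³ − 8.346 × 10⁻⁴ = 8.734 × 10⁻⁴, so Δρ ≈ 0.8944 kg m⁻³.
N² = (g/ρ₀)·Δρ/Δz = g·(Δρ/ρ₀)/Δz = 9.81 × 8.734 × 10⁻⁴ / 30 = 2.8560 × 10⁻⁴ s⁻².
N = √(2.8560 × 10⁻⁴) = 0.016900 rad s⁻¹ → T = 2π/N = 371.79 s ≈ 372 s.

372 s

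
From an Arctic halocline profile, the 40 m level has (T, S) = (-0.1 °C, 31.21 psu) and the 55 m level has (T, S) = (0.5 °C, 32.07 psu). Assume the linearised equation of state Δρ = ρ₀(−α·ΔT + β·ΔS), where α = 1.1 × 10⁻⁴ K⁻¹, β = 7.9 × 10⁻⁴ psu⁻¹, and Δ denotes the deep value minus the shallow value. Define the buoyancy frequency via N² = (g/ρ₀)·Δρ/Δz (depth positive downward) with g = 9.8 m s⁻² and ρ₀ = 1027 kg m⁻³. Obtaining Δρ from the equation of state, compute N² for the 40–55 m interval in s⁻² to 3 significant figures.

ΔT = +0.6 K, ΔS = +0.86 psu (deep − shallow).
Δρ/ρ₀ = −αΔT + βΔS = -6.60 × 10⁻⁵ + 6.794 × 10⁻⁴ = 6.134 × 10⁻⁴, so Δρ ≈ 0.6300 kg m⁻³.
N² = (g/ρ₀)·Δρ/Δz = g·(Δρ/ρ₀)/Δz = 9.8 × 6.134 × 10⁻⁴ / 15 = 4.0075 × 10⁻⁴ s⁻² ≈ 4.01 × 10⁻⁴ s⁻².

4.01 × 10⁻⁴ s⁻²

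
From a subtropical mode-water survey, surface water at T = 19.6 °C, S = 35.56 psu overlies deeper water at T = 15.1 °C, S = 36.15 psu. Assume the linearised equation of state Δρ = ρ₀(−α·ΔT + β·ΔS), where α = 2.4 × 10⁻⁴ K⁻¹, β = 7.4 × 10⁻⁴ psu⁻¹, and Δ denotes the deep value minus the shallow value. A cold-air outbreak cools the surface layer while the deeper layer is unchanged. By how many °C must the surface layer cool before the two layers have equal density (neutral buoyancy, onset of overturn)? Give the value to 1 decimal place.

6.3 °C

Neutral buoyancy requires Δρ = 0, i.e. −α(T_deep − T_surf′) + β(S_deep − S_surf) = 0.
T_surf′ = T_deep − (β/α)·ΔS = 15.1 − (7.4 × 10⁻⁴/2.4 × 10⁻⁴)·(+0.59) = 13.281 °C.
Cooling required: 19.6 − (13.281) = 6.319 °C.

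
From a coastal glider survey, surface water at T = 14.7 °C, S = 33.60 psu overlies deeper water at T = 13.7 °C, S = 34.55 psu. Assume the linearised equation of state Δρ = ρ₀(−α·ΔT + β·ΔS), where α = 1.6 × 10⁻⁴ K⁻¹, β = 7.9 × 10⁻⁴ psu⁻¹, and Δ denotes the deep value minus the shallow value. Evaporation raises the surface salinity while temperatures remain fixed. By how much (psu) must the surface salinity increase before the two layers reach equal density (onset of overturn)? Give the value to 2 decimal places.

Neutral buoyancy requires −α(T_deep − T_surf) + β(S_deep − S_surf′) = 0.
S_surf′ = S_deep − (α/β)·ΔT = 34.55 − (1.6 × 10⁻⁴/7.9 × 10⁻⁴)·(-1.0) = 34.7525 psu.
Increase required: 34.7525 − 33.60 = 1.1525 psu.

1.15 psu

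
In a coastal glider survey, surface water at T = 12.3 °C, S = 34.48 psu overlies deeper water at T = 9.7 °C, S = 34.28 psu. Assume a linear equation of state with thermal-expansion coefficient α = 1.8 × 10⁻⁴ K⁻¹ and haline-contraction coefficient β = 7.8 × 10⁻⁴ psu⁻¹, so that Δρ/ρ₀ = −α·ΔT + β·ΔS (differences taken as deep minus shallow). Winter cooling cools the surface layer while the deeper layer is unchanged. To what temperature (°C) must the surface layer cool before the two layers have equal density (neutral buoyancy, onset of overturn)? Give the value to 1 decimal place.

Neutral buoyancy requires Δρ = 0, i.e. −α(T_deep − T_surf′) + β(S_deep − S_surf) = 0.
T_surf′ = T_deep − (β/α)·ΔS = 9.7 − (7.8 × 10⁻⁴/1.8 × 10⁻⁴)·(-0.20) = 10.567 °C.
Cooling required: 12.3 − (10.567) = 1.733 °C.

10.6 °C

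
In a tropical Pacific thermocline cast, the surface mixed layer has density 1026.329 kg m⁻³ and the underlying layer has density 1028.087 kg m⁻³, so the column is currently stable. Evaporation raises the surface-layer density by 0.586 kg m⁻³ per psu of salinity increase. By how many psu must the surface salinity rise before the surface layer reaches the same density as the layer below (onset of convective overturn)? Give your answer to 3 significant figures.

3.00 psu

Density deficit of the surface layer: 1028.087 − 1026.329 = 1.758 kg m⁻³.
Required change = 1.758 / 0.586 = 3.00 psu.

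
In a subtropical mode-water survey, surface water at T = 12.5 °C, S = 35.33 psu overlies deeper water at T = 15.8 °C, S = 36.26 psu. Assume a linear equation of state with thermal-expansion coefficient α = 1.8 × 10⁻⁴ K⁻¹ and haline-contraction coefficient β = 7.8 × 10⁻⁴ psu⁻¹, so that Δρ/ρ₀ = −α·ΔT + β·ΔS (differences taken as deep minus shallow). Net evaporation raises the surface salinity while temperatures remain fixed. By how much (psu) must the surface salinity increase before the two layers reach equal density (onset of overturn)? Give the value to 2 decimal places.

Neutral buoyancy requires −α(T_deep − T_surf) + β(S_deep − S_surf′) = 0.
S_surf′ = S_deep − (α/β)·ΔT = 36.26 − (1.8 × 10⁻⁴/7.8 × 10⁻⁴)·(+3.3) = 35.4985 psu.
Increase required: 35.4985 − 35.33 = 0.1685 psu.

0.17 psu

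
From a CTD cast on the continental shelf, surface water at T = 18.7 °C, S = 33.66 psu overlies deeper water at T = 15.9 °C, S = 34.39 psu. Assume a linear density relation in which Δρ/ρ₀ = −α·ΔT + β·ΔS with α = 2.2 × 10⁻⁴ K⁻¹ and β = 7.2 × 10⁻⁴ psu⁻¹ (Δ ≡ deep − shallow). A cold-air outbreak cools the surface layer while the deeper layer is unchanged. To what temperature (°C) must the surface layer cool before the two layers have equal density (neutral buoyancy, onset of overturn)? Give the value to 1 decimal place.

Neutral buoyancy requires Δρ = 0, i.e. −α(T_deep − T_surf′) + β(S_deep − S_surf) = 0.
T_surf′ = T_deep − (β/α)·ΔS = 15.9 − (7.2 × 10⁻⁴/2.2 × 10⁻⁴)·(+0.73) = 13.511 °C.
Cooling required: 18.7 − (13.511) = 5.189 °C.

13.5 °C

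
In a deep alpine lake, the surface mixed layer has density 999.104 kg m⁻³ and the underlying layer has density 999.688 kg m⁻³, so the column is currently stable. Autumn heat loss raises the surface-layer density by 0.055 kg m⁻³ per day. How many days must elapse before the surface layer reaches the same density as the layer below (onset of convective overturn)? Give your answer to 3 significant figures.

Density deficit of the surface layer: 999.688 − 999.104 = 0.584 kg m⁻³.
Required change = 0.584 / 0.055 = 10.6 days.

10.6 days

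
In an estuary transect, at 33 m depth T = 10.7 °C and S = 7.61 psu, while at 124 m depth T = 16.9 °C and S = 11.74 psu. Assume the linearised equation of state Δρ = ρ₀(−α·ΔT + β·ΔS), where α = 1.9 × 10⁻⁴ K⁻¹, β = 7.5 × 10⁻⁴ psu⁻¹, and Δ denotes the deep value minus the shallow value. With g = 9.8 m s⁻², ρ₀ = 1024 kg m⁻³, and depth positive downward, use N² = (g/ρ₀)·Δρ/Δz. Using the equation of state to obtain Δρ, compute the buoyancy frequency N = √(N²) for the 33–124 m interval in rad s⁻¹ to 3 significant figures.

ΔT = +6.2 K, ΔS = +4.13 psu (deep − shallow).
Δρ/ρ₀ = −αΔT + βΔS = -1.178 × 10⁻³ + 3.0975 × 10⁻³ = 1.9195 × 10⁻³, so Δρ ≈ 1.966 kg m⁻³.
N² = (g/ρ₀)·Δρ/Δz = g·(Δρ/ρ₀)/Δz = 9.8 × 1.9195 × 10⁻³ / 91 = 2.0672 × 10⁻⁴ s⁻².
N = √(2.0672 × 10⁻⁴) = 0.014378 rad s⁻¹ ≈ 0.0144 rad s⁻¹.

0.0144 rad s⁻¹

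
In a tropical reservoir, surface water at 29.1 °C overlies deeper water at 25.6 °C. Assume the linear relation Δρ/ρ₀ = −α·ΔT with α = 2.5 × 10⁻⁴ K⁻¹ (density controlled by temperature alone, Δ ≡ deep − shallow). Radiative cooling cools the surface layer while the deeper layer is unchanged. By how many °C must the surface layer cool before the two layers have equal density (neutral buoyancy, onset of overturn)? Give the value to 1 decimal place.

3.5 °C

With temperature the only control, equal density requires T_surf′ = T_deep.
T_surf′ = 25.6 °C.
Cooling required: 29.1 − 25.6 = 3.5 °C.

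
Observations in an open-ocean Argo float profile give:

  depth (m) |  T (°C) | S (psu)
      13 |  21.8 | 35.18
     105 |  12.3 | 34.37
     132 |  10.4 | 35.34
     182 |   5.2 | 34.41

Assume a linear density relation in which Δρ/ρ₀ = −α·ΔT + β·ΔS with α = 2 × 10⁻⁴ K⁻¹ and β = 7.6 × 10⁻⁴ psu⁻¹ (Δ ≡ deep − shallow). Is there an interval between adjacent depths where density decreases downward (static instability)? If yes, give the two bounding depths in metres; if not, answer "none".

none

Evaluate Δρ/ρ₀ = −αΔT + βΔS across each adjacent pair:
  13–105 m: −αΔT+βΔS = −(2 × 10⁻⁴)(-9.5)+(7.6 × 10⁻⁴)(-0.81) = 1.3 × 10⁻³ → stable
  105–132 m: −αΔT+βΔS = −(2 × 10⁻⁴)(-1.9)+(7.6 × 10⁻⁴)(+0.97) = 1.1 × 10⁻³ → stable
  132–182 m: −αΔT+βΔS = −(2 × 10⁻⁴)(-5.2)+(7.6 × 10⁻⁴)(-0.93) = 3.3 × 10⁻⁴ → stable
Every interval has Δρ > 0: the column is stably stratified throughout.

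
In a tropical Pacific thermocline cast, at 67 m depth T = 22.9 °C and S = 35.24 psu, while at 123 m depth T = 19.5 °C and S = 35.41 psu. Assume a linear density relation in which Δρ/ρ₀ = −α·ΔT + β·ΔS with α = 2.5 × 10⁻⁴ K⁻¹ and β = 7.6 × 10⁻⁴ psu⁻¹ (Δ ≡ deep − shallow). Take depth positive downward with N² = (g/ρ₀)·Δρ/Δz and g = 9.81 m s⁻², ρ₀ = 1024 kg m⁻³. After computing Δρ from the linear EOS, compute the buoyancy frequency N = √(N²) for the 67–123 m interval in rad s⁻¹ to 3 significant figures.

0.0131 rad s⁻¹

ΔT = -3.4 K, ΔS = +0.17 psu (deep − shallow).
Δρ/ρ₀ = −αΔT + βΔS = 8.50 × 10⁻⁴ + 1.292 × 10⁻⁴ = 9.792 × 10⁻⁴, so Δρ ≈ 1.003 kg m⁻³.
N² = (g/ρ₀)·Δρ/Δz = g·(Δρ/ρ₀)/Δz = 9.81 × 9.792 × 10⁻⁴ / 56 = 1.7153 × 10⁻⁴ s⁻².
N = √(1.7153 × 10⁻⁴) = 0.013097 rad s⁻¹ ≈ 0.0131 rad s⁻¹.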